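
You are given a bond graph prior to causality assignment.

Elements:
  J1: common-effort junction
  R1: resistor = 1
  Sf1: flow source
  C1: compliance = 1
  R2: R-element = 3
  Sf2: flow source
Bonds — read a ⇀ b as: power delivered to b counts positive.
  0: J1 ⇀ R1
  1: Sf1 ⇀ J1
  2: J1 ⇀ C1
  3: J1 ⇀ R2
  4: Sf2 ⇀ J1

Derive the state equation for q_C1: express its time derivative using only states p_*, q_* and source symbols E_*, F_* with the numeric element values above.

bond 1 →Sf1  (Sf1: flow source, stroke at near end)
bond 4 →Sf2  (Sf2 (Sf) sets flow on bond)
bond 2 →J1  (C1 outputs effort q/C1)
bond 0 →R1  (0-jn J1 has e-setter on 2)
bond 3 →R2  (common-e at J1 fixed by 2)

dq_C1/dt = F_Sf1 + F_Sf2 - 4*q_C1/3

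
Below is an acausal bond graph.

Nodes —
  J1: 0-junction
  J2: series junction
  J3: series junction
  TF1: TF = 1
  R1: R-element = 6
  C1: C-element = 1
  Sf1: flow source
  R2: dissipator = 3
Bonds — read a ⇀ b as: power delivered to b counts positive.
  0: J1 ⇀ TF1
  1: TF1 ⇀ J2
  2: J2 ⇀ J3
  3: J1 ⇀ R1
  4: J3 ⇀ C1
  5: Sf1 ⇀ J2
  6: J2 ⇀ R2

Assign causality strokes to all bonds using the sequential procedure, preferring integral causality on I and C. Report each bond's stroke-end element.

β5 |Sf1  (Sf1 (Sf) sets flow on bond)
β1 |J2  (1-jn J2 has f-setter on 5)
β2 |J2  (J2: bond 5 brought flow, rest push out)
β6 |J2  (J2 flow already set via bond 5)
β4 |J3  (1-jn J3 has f-setter on 2)
β0 |TF1  (TF1 one-in-one-out from 1)
β3 |J1  (closing 0-jn rule on J1)

b0 stroke at TF1
b1 stroke at J2
b2 stroke at J2
b3 stroke at J1
b4 stroke at J3
b5 stroke at Sf1
b6 stroke at J2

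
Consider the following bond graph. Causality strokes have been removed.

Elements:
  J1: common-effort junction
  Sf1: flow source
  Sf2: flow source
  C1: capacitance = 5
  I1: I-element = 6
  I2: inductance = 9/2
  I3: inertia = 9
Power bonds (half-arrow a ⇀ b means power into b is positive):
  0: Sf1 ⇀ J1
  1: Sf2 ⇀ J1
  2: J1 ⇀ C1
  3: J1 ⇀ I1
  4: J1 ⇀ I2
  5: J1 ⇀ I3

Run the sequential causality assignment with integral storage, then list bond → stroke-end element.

b0 →Sf1
b1 →Sf2
b2 →J1
b3 →I1
b4 →I2
b5 →I3

#0 stroke→Sf1  (Sf1: flow source, stroke at near end)
#1 stroke→Sf2  (Sf2 fixes flow; stroke at Sf2)
#2 stroke→J1  (C1: C, integral causality)
#3 stroke→I1  (J1 effort already set via bond 2)
#4 stroke→I2  (J1 effort already set via bond 2)
#5 stroke→I3  (J1 effort already set via bond 2)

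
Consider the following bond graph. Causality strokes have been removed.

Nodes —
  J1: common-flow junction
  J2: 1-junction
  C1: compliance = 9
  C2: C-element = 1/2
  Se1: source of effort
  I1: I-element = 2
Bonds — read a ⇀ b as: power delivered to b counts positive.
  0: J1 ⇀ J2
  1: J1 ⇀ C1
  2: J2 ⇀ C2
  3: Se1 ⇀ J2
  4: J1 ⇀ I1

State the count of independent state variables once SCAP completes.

3  (C1, C2, I1 all integral)

bond 3 →J2  (source Se1 imposes e)
bond 1 →J1  (prefer integral on C1)
bond 2 →J2  (C2 integral (e out))
bond 0 →J1  (J2 needs exactly one f-in)
bond 4 →I1  (J1 needs exactly one f-in)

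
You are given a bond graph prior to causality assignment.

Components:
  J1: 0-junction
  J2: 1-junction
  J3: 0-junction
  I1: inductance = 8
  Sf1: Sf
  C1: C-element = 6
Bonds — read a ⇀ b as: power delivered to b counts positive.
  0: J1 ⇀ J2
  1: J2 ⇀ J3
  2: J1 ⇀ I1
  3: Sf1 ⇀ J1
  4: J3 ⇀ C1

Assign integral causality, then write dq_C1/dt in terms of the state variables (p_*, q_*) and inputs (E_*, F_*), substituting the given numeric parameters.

bond 3 stroke→Sf1  (source Sf1 imposes f)
bond 2 stroke→I1  (I1 integral (f out))
bond 0 stroke→J1  (only one effort-in slot at J1)
bond 1 stroke→J2  (1-jn J2 has f-setter on 0)
bond 4 stroke→J3  (J3 needs exactly one e-in)

dq_C1/dt = F_Sf1 - p_I1/8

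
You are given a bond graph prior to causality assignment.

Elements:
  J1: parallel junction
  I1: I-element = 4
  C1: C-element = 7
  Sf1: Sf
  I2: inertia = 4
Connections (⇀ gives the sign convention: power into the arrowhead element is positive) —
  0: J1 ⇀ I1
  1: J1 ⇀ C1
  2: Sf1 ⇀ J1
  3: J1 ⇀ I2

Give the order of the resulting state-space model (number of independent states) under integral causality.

3  (C1, I1, I2 all integral)

β2 →Sf1  (Sf1 (Sf) sets flow on bond)
β0 →I1  (I1 outputs flow p/I1)
β1 →J1  (C1: C, integral causality)
β3 →I2  (0-jn J1 has e-setter on 1)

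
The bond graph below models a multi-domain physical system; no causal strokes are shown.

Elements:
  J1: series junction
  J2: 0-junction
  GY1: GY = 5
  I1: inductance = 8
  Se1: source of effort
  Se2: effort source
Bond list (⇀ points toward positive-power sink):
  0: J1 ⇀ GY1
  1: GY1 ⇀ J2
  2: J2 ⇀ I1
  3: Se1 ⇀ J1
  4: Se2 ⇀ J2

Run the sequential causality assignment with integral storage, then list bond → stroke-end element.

bond 0 stroke→GY1
bond 1 stroke→GY1
bond 2 stroke→I1
bond 3 stroke→J1
bond 4 stroke→J2

bond 3 |J1  (Se1: effort source, stroke at far end)
bond 4 |J2  (Se2: effort source, stroke at far end)
bond 0 |GY1  (only one flow-in slot at J1)
bond 1 |GY1  (J2: bond 4 brought effort, rest push out)
bond 2 |I1  (J2: bond 4 brought effort, rest push out)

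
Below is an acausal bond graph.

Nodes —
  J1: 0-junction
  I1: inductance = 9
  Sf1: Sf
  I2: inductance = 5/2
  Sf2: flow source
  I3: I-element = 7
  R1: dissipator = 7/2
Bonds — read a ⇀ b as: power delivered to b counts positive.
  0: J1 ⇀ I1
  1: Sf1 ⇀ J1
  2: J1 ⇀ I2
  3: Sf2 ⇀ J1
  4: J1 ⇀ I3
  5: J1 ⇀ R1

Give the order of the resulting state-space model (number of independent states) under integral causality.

β1 →Sf1  (source Sf1 imposes f)
β3 →Sf2  (Sf2 (Sf) sets flow on bond)
β0 →I1  (I1 integral (f out))
β2 →I2  (I2 integral (f out))
β4 →I3  (I3: I, integral causality)
β5 →J1  (J1 needs exactly one e-in)

3  (I1, I2, I3 all integral)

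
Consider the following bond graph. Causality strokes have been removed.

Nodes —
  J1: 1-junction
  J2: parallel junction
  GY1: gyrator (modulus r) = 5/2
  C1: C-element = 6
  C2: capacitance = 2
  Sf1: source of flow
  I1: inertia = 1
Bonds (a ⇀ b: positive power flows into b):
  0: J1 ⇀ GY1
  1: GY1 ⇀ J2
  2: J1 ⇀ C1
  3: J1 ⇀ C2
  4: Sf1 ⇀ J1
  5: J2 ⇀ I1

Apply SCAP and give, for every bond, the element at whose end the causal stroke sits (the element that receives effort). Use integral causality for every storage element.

b0 |J1
b1 |J2
b2 |J1
b3 |J1
b4 |Sf1
b5 |I1

#4 stroke→Sf1  (Sf1: flow source, stroke at near end)
#0 stroke→J1  (J1: bond 4 brought flow, rest push out)
#2 stroke→J1  (1-jn J1 has f-setter on 4)
#3 stroke→J1  (common-f at J1 fixed by 4)
#1 stroke→J2  (GY1 both-in/both-out from 0)
#5 stroke→I1  (0-jn J2 has e-setter on 1)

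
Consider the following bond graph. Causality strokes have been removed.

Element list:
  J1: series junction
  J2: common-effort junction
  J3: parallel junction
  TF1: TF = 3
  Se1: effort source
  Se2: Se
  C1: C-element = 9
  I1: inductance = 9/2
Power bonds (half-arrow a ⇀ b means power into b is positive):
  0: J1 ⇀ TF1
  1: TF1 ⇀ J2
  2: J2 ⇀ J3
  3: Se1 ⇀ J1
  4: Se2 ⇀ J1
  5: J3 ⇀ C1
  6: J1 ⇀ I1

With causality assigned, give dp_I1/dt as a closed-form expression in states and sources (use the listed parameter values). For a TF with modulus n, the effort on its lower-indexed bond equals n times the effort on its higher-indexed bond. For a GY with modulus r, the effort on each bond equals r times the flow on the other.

β3 stroke→J1  (Se1 (Se) sets effort on bond)
β4 stroke→J1  (Se2 fixes effort; stroke away)
β5 stroke→J3  (C1 integral (e out))
β2 stroke→J2  (0-jn J3 has e-setter on 5)
β1 stroke→TF1  (J2: bond 2 brought effort, rest push out)
β0 stroke→J1  (through TF1, causality passes straight; one stroke at TF1)
β6 stroke→I1  (J1: last free bond brings flow in)

dp_I1/dt = E_Se1 + E_Se2 - q_C1/3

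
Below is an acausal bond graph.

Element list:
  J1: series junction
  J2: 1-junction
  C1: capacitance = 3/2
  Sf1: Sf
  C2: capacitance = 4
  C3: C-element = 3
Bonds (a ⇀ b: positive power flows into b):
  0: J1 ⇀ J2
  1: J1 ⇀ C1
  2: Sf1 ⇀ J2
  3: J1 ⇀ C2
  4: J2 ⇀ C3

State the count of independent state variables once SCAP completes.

3  (C1, C2, C3 all integral)

β2 |Sf1  (Sf1: flow source, stroke at near end)
β0 |J2  (J2: bond 2 brought flow, rest push out)
β4 |J2  (J2: bond 2 brought flow, rest push out)
β1 |J1  (common-f at J1 fixed by 0)
β3 |J1  (J1: bond 0 brought flow, rest push out)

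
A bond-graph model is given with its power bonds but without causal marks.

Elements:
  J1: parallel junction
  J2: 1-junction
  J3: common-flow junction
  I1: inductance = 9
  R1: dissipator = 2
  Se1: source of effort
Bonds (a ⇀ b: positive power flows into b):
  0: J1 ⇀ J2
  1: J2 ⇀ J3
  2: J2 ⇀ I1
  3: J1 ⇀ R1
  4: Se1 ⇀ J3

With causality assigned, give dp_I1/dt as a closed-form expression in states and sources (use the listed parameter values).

bond 4 →J3  (Se1: effort source, stroke at far end)
bond 1 →J2  (J3: last free bond brings flow in)
bond 2 →I1  (I1 outputs flow p/I1)
bond 0 →J2  (1-jn J2 has f-setter on 2)
bond 3 →J1  (J1 needs exactly one e-in)

dp_I1/dt = E_Se1 - 2*p_I1/9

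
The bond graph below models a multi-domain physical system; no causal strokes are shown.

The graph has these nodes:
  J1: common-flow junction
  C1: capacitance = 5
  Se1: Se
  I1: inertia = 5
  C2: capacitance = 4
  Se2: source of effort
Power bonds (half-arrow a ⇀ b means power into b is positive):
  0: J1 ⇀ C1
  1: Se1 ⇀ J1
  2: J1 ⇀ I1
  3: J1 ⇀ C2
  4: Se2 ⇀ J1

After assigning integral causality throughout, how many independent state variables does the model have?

#1 →J1  (Se1 fixes effort; stroke away)
#4 →J1  (source Se2 imposes e)
#0 →J1  (C1 integral (e out))
#2 →I1  (I1: I, integral causality)
#3 →J1  (J1: bond 2 brought flow, rest push out)

3  (C1, C2, I1 all integral)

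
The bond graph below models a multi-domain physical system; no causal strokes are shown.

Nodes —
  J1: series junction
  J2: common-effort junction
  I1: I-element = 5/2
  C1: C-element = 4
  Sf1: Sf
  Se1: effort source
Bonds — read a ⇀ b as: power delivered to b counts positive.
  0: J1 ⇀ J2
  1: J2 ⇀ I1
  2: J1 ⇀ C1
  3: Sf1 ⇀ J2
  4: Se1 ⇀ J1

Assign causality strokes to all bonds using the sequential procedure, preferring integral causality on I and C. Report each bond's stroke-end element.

b3 |Sf1  (Sf1 (Sf) sets flow on bond)
b4 |J1  (Se1: effort source, stroke at far end)
b1 |I1  (prefer integral on I1)
b0 |J2  (J2: last free bond brings effort in)
b2 |J1  (common-f at J1 fixed by 0)

b0 →J2
b1 →I1
b2 →J1
b3 →Sf1
b4 →J1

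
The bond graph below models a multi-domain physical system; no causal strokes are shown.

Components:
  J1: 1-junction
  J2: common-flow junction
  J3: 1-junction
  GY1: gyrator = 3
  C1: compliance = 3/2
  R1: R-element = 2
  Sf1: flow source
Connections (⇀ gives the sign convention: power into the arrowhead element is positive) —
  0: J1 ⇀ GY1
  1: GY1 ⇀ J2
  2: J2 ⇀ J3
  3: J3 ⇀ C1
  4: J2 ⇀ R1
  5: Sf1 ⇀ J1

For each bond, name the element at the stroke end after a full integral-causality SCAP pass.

b5 →Sf1  (Sf1: flow source, stroke at near end)
b0 →J1  (J1: bond 5 brought flow, rest push out)
b1 →J2  (GY1 both-in/both-out from 0)
b3 →J3  (C1: C, integral causality)
b2 →J2  (only one flow-in slot at J3)
b4 →R1  (J2: last free bond brings flow in)

b0 stroke at J1
b1 stroke at J2
b2 stroke at J2
b3 stroke at J3
b4 stroke at R1
b5 stroke at Sf1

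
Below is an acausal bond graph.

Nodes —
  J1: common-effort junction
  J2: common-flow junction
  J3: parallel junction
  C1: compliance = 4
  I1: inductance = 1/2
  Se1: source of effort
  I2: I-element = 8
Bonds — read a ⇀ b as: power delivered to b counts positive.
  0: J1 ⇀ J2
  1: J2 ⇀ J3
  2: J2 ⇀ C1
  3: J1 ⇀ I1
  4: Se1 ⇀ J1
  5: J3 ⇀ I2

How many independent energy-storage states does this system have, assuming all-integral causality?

#4 stroke at J1  (Se1: effort source, stroke at far end)
#0 stroke at J2  (common-e at J1 fixed by 4)
#3 stroke at I1  (J1: bond 4 brought effort, rest push out)
#2 stroke at J2  (C1 integral (e out))
#1 stroke at J3  (only one flow-in slot at J2)
#5 stroke at I2  (J3: bond 1 brought effort, rest push out)

3  (C1, I1, I2 all integral)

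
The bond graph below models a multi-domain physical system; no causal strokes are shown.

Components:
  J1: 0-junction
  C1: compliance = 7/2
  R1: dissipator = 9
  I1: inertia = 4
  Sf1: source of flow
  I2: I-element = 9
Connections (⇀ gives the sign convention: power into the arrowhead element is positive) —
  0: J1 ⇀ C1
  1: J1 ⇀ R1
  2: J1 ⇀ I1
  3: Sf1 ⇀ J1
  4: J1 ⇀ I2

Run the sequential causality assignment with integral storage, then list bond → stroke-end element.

bond 3 stroke at Sf1  (Sf1 (Sf) sets flow on bond)
bond 0 stroke at J1  (C1 integral (e out))
bond 1 stroke at R1  (0-jn J1 has e-setter on 0)
bond 2 stroke at I1  (J1: bond 0 brought effort, rest push out)
bond 4 stroke at I2  (common-e at J1 fixed by 0)

β0 |J1
β1 |R1
β2 |I1
β3 |Sf1
β4 |I2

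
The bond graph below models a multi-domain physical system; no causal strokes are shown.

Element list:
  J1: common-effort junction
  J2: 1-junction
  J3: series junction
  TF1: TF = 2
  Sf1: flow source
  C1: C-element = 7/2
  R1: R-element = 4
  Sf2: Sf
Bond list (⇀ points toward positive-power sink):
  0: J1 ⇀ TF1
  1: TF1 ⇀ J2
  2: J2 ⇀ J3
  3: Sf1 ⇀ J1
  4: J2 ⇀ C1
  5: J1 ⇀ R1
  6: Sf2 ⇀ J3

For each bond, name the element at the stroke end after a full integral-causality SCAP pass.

b0 |TF1
b1 |J2
b2 |J3
b3 |Sf1
b4 |J2
b5 |J1
b6 |Sf2

β3 stroke→Sf1  (Sf1: flow source, stroke at near end)
β6 stroke→Sf2  (Sf2 fixes flow; stroke at Sf2)
β2 stroke→J3  (common-f at J3 fixed by 6)
β1 stroke→J2  (common-f at J2 fixed by 2)
β4 stroke→J2  (J2: bond 2 brought flow, rest push out)
β0 stroke→TF1  (TF TF1: opposite of bond 1)
β5 stroke→J1  (J1: last free bond brings effort in)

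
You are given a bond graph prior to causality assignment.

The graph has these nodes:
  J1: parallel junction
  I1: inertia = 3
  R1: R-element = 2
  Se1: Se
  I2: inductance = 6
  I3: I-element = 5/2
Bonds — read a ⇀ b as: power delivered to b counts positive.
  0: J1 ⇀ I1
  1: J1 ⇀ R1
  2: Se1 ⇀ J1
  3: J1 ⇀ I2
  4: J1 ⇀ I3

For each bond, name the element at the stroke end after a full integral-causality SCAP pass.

β0 stroke at I1
β1 stroke at R1
β2 stroke at J1
β3 stroke at I2
β4 stroke at I3

β2 stroke at J1  (Se1 fixes effort; stroke away)
β0 stroke at I1  (0-jn J1 has e-setter on 2)
β1 stroke at R1  (0-jn J1 has e-setter on 2)
β3 stroke at I2  (J1 effort already set via bond 2)
β4 stroke at I3  (common-e at J1 fixed by 2)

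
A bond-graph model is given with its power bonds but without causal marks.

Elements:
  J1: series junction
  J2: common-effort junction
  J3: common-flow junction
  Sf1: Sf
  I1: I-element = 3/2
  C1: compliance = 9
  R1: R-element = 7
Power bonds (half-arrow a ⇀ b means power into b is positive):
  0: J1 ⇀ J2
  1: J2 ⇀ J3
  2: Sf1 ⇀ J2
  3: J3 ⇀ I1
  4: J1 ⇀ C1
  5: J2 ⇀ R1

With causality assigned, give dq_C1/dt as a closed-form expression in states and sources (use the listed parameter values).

dq_C1/dt = -F_Sf1 + 2*p_I1/3 - q_C1/63

#2 stroke→Sf1  (Sf1: flow source, stroke at near end)
#3 stroke→I1  (I1 outputs flow p/I1)
#1 stroke→J3  (J3: bond 3 brought flow, rest push out)
#4 stroke→J1  (C1 integral (e out))
#0 stroke→J2  (only one flow-in slot at J1)
#5 stroke→R1  (J2: bond 0 brought effort, rest push out)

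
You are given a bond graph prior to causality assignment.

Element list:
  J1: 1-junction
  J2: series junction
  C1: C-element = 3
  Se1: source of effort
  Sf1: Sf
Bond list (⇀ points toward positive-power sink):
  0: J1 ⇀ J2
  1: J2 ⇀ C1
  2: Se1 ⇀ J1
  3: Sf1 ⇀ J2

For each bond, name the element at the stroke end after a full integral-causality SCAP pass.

bond 0 stroke→J2
bond 1 stroke→J2
bond 2 stroke→J1
bond 3 stroke→Sf1

b2 stroke at J1  (Se1 (Se) sets effort on bond)
b3 stroke at Sf1  (Sf1 fixes flow; stroke at Sf1)
b0 stroke at J2  (only one flow-in slot at J1)
b1 stroke at J2  (J2 flow already set via bond 3)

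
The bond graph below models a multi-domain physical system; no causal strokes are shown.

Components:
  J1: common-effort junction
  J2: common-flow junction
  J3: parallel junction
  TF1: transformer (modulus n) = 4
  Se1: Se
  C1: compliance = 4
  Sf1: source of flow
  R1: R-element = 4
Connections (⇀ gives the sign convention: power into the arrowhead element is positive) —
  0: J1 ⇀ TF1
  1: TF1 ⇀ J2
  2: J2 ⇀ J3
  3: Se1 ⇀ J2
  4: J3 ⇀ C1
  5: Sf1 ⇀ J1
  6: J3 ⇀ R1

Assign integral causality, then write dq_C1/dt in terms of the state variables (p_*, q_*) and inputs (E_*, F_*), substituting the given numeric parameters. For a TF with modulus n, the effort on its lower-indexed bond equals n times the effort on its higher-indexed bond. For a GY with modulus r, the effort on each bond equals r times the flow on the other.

bond 3 |J2  (Se1 (Se) sets effort on bond)
bond 5 |Sf1  (source Sf1 imposes f)
bond 0 |J1  (closing 0-jn rule on J1)
bond 1 |TF1  (TF1: transformer flips bond 0)
bond 2 |J2  (J2 flow already set via bond 1)
bond 4 |J3  (C1 integral (e out))
bond 6 |R1  (common-e at J3 fixed by 4)

dq_C1/dt = 4*F_Sf1 - q_C1/16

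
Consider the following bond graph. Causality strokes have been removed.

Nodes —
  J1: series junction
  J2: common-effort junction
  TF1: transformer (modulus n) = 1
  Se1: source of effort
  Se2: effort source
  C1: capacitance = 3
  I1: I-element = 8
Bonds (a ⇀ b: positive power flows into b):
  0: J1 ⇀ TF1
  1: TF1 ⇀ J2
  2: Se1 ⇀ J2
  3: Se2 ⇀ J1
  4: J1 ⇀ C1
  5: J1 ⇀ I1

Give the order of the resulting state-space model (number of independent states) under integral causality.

b2 stroke→J2  (Se1 fixes effort; stroke away)
b3 stroke→J1  (Se2 (Se) sets effort on bond)
b1 stroke→TF1  (J2 effort already set via bond 2)
b0 stroke→J1  (TF1 one-in-one-out from 1)
b4 stroke→J1  (prefer integral on C1)
b5 stroke→I1  (closing 1-jn rule on J1)

2  (C1, I1 all integral)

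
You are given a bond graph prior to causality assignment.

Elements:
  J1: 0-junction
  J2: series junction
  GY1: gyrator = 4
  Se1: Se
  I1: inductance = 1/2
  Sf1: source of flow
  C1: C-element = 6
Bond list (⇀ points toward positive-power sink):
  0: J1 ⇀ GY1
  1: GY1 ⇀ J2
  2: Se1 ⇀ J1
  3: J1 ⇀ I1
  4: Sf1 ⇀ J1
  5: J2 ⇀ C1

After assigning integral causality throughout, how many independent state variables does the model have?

#2 →J1  (Se1 (Se) sets effort on bond)
#4 →Sf1  (Sf1: flow source, stroke at near end)
#0 →GY1  (common-e at J1 fixed by 2)
#3 →I1  (common-e at J1 fixed by 2)
#1 →GY1  (GY1 both-in/both-out from 0)
#5 →J2  (J2 flow already set via bond 1)

2  (C1, I1 all integral)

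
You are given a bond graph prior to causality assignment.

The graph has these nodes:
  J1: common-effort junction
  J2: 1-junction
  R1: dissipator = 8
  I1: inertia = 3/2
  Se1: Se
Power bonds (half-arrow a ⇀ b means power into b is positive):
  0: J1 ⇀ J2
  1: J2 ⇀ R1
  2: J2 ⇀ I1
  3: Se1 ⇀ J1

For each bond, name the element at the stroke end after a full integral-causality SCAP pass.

#3 |J1  (Se1: effort source, stroke at far end)
#0 |J2  (0-jn J1 has e-setter on 3)
#2 |I1  (I1 outputs flow p/I1)
#1 |J2  (J2 flow already set via bond 2)

#0 stroke at J2
#1 stroke at J2
#2 stroke at I1
#3 stroke at J1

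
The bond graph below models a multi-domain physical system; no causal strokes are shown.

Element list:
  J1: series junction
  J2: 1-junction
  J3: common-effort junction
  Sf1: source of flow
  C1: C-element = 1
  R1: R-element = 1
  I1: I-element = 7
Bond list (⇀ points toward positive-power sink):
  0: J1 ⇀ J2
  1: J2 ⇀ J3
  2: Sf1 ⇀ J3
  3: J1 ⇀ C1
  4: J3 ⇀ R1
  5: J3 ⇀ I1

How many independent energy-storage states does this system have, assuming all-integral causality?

b2 stroke→Sf1  (Sf1 (Sf) sets flow on bond)
b3 stroke→J1  (C1: C, integral causality)
b0 stroke→J2  (closing 1-jn rule on J1)
b1 stroke→J3  (J2: last free bond brings flow in)
b4 stroke→R1  (J3 effort already set via bond 1)
b5 stroke→I1  (0-jn J3 has e-setter on 1)

2  (C1, I1 all integral)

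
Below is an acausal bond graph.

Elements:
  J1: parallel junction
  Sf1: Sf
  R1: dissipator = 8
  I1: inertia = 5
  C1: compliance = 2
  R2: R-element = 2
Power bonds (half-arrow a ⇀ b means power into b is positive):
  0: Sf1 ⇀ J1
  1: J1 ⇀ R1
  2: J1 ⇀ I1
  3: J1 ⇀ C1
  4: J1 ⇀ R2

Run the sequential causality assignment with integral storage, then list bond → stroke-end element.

β0 stroke at Sf1
β1 stroke at R1
β2 stroke at I1
β3 stroke at J1
β4 stroke at R2

bond 0 stroke→Sf1  (Sf1: flow source, stroke at near end)
bond 2 stroke→I1  (I1: I, integral causality)
bond 3 stroke→J1  (C1: C, integral causality)
bond 1 stroke→R1  (0-jn J1 has e-setter on 3)
bond 4 stroke→R2  (0-jn J1 has e-setter on 3)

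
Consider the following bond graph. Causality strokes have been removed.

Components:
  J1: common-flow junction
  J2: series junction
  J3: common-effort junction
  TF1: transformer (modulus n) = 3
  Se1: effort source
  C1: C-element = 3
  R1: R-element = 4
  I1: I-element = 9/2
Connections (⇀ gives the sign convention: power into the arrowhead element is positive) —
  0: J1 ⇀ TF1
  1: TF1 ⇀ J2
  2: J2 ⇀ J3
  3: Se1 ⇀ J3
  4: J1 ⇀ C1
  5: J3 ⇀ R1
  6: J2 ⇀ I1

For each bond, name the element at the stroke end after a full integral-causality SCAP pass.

β0 →TF1
β1 →J2
β2 →J2
β3 →J3
β4 →J1
β5 →R1
β6 →I1

β3 stroke at J3  (Se1: effort source, stroke at far end)
β2 stroke at J2  (J3 effort already set via bond 3)
β5 stroke at R1  (J3: bond 3 brought effort, rest push out)
β4 stroke at J1  (C1: C, integral causality)
β0 stroke at TF1  (only one flow-in slot at J1)
β1 stroke at J2  (through TF1, causality passes straight; one stroke at TF1)
β6 stroke at I1  (J2 needs exactly one f-in)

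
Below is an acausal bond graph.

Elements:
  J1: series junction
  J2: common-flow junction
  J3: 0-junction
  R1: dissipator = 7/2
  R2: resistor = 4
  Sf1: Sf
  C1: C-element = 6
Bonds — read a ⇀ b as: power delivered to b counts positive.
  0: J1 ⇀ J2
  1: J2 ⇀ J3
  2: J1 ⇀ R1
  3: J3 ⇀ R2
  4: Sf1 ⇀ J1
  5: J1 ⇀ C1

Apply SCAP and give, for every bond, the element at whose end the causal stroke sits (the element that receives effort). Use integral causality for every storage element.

β4 →Sf1  (Sf1: flow source, stroke at near end)
β0 →J1  (1-jn J1 has f-setter on 4)
β2 →J1  (J1 flow already set via bond 4)
β5 →J1  (J1: bond 4 brought flow, rest push out)
β1 →J2  (J2 flow already set via bond 0)
β3 →J3  (J3: last free bond brings effort in)

bond 0 stroke at J1
bond 1 stroke at J2
bond 2 stroke at J1
bond 3 stroke at J3
bond 4 stroke at Sf1
bond 5 stroke at J1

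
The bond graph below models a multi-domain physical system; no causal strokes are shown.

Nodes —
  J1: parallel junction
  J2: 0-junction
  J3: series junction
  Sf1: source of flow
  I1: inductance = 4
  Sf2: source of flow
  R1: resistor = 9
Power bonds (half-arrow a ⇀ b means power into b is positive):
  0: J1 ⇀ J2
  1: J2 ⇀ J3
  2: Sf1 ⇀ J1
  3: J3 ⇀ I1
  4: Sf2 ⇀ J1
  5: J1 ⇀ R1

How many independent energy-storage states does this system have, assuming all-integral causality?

1  (I1 all integral)

#2 →Sf1  (Sf1 (Sf) sets flow on bond)
#4 →Sf2  (source Sf2 imposes f)
#3 →I1  (prefer integral on I1)
#1 →J3  (1-jn J3 has f-setter on 3)
#0 →J2  (J2: last free bond brings effort in)
#5 →J1  (closing 0-jn rule on J1)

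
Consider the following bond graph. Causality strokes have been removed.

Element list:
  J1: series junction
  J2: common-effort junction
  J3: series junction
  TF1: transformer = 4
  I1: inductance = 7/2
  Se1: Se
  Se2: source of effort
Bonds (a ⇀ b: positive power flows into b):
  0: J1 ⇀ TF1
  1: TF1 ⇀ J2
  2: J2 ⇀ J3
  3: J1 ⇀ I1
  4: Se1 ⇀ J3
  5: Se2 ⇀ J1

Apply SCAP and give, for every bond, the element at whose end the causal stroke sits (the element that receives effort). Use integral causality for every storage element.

b4 →J3  (Se1 (Se) sets effort on bond)
b5 →J1  (Se2 fixes effort; stroke away)
b2 →J2  (J3: last free bond brings flow in)
b1 →TF1  (J2: bond 2 brought effort, rest push out)
b0 →J1  (TF TF1: opposite of bond 1)
b3 →I1  (only one flow-in slot at J1)

bond 0 stroke at J1
bond 1 stroke at TF1
bond 2 stroke at J2
bond 3 stroke at I1
bond 4 stroke at J3
bond 5 stroke at J1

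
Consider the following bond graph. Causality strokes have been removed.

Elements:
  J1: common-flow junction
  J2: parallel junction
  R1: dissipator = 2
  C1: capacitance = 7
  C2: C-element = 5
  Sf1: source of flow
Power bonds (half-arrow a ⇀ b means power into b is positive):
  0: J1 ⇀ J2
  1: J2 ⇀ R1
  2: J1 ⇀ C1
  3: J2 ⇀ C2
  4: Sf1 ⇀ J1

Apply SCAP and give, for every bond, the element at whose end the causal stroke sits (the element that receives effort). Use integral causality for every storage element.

β0 stroke→J1
β1 stroke→R1
β2 stroke→J1
β3 stroke→J2
β4 stroke→Sf1

b4 stroke→Sf1  (Sf1 fixes flow; stroke at Sf1)
b0 stroke→J1  (J1 flow already set via bond 4)
b2 stroke→J1  (J1: bond 4 brought flow, rest push out)
b3 stroke→J2  (prefer integral on C2)
b1 stroke→R1  (common-e at J2 fixed by 3)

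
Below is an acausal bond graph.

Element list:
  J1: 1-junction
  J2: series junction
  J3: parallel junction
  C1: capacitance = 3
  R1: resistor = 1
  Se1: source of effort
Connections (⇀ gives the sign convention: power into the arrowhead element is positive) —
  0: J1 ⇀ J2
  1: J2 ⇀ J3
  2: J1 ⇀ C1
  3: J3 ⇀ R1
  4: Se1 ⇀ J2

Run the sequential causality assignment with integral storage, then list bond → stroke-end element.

β0 stroke→J2
β1 stroke→J3
β2 stroke→J1
β3 stroke→R1
β4 stroke→J2

bond 4 stroke at J2  (Se1: effort source, stroke at far end)
bond 2 stroke at J1  (C1 outputs effort q/C1)
bond 0 stroke at J2  (J1 needs exactly one f-in)
bond 1 stroke at J3  (J2: last free bond brings flow in)
bond 3 stroke at R1  (J3: bond 1 brought effort, rest push out)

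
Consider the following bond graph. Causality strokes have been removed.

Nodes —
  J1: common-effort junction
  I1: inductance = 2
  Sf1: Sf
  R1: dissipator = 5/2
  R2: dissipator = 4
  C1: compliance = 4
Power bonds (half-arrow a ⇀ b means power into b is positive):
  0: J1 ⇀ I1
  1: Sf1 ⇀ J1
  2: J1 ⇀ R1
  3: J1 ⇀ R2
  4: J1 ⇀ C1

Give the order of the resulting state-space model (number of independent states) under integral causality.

2  (C1, I1 all integral)

bond 1 stroke at Sf1  (Sf1 fixes flow; stroke at Sf1)
bond 0 stroke at I1  (I1 integral (f out))
bond 4 stroke at J1  (prefer integral on C1)
bond 2 stroke at R1  (common-e at J1 fixed by 4)
bond 3 stroke at R2  (0-jn J1 has e-setter on 4)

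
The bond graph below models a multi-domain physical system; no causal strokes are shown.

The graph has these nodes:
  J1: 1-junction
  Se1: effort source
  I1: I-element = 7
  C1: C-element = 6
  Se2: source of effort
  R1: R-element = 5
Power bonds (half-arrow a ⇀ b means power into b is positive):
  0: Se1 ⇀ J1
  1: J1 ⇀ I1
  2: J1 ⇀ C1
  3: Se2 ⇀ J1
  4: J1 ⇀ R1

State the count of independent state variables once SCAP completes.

b0 →J1  (Se1 (Se) sets effort on bond)
b3 →J1  (Se2 fixes effort; stroke away)
b1 →I1  (I1: I, integral causality)
b2 →J1  (1-jn J1 has f-setter on 1)
b4 →J1  (1-jn J1 has f-setter on 1)

2  (C1, I1 all integral)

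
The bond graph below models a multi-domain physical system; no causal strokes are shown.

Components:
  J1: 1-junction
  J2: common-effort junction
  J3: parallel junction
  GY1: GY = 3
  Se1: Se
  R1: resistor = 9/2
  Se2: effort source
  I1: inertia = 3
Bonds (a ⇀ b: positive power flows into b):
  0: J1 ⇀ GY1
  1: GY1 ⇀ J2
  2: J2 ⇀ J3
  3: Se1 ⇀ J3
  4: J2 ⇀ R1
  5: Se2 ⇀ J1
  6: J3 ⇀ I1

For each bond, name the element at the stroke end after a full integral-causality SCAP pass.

bond 0 →GY1
bond 1 →GY1
bond 2 →J2
bond 3 →J3
bond 4 →R1
bond 5 →J1
bond 6 →I1

bond 3 →J3  (Se1 (Se) sets effort on bond)
bond 5 →J1  (Se2 (Se) sets effort on bond)
bond 0 →GY1  (J1 needs exactly one f-in)
bond 2 →J2  (J3: bond 3 brought effort, rest push out)
bond 6 →I1  (J3: bond 3 brought effort, rest push out)
bond 1 →GY1  (GY1 both-in/both-out from 0)
bond 4 →R1  (J2: bond 2 brought effort, rest push out)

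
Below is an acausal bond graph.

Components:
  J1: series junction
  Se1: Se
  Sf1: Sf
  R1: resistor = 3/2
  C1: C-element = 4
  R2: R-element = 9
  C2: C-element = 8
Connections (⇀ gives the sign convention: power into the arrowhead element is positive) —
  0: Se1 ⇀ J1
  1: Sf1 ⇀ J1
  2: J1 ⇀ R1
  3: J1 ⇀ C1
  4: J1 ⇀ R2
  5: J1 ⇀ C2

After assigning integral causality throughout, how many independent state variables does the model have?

#0 stroke→J1  (Se1 (Se) sets effort on bond)
#1 stroke→Sf1  (Sf1 fixes flow; stroke at Sf1)
#2 stroke→J1  (J1 flow already set via bond 1)
#3 stroke→J1  (J1: bond 1 brought flow, rest push out)
#4 stroke→J1  (J1 flow already set via bond 1)
#5 stroke→J1  (common-f at J1 fixed by 1)

2  (C1, C2 all integral)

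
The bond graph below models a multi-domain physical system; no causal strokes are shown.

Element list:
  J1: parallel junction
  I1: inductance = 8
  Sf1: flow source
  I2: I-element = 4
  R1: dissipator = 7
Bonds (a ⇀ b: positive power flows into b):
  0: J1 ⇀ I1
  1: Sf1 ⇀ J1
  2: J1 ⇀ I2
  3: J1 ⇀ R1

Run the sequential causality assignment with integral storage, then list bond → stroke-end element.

b1 |Sf1  (Sf1 (Sf) sets flow on bond)
b0 |I1  (I1: I, integral causality)
b2 |I2  (I2 integral (f out))
b3 |J1  (J1: last free bond brings effort in)

bond 0 |I1
bond 1 |Sf1
bond 2 |I2
bond 3 |J1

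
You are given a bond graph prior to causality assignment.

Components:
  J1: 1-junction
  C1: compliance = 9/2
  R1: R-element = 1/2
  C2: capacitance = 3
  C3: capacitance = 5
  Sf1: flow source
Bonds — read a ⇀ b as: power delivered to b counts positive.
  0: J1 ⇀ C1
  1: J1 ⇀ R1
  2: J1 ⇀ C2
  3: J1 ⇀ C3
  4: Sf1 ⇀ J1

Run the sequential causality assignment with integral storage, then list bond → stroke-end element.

#4 stroke at Sf1  (Sf1 fixes flow; stroke at Sf1)
#0 stroke at J1  (common-f at J1 fixed by 4)
#1 stroke at J1  (common-f at J1 fixed by 4)
#2 stroke at J1  (J1 flow already set via bond 4)
#3 stroke at J1  (J1 flow already set via bond 4)

#0 |J1
#1 |J1
#2 |J1
#3 |J1
#4 |Sf1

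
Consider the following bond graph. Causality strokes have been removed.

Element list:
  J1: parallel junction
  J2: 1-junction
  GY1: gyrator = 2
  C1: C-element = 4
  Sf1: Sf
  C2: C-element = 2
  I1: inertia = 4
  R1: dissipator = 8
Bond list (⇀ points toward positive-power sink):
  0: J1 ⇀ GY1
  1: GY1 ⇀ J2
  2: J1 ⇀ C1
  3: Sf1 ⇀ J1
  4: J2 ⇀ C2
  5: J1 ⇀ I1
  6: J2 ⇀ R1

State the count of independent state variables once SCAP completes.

3  (C1, C2, I1 all integral)

bond 3 →Sf1  (source Sf1 imposes f)
bond 2 →J1  (prefer integral on C1)
bond 0 →GY1  (J1: bond 2 brought effort, rest push out)
bond 5 →I1  (0-jn J1 has e-setter on 2)
bond 1 →GY1  (GY GY1: same side as bond 0)
bond 4 →J2  (1-jn J2 has f-setter on 1)
bond 6 →J2  (common-f at J2 fixed by 1)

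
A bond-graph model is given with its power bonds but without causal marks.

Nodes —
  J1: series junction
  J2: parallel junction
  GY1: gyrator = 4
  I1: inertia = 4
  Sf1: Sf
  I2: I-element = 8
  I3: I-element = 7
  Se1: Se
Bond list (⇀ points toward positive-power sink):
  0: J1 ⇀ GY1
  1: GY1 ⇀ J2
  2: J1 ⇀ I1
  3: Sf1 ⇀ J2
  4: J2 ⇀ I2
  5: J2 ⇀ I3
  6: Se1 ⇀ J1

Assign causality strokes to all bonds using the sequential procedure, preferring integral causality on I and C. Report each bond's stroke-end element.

bond 3 |Sf1  (Sf1: flow source, stroke at near end)
bond 6 |J1  (Se1 fixes effort; stroke away)
bond 2 |I1  (I1: I, integral causality)
bond 0 |J1  (J1: bond 2 brought flow, rest push out)
bond 1 |J2  (through GY1, causality inverts; strokes same side of GY1)
bond 4 |I2  (J2: bond 1 brought effort, rest push out)
bond 5 |I3  (common-e at J2 fixed by 1)

bond 0 →J1
bond 1 →J2
bond 2 →I1
bond 3 →Sf1
bond 4 →I2
bond 5 →I3
bond 6 →J1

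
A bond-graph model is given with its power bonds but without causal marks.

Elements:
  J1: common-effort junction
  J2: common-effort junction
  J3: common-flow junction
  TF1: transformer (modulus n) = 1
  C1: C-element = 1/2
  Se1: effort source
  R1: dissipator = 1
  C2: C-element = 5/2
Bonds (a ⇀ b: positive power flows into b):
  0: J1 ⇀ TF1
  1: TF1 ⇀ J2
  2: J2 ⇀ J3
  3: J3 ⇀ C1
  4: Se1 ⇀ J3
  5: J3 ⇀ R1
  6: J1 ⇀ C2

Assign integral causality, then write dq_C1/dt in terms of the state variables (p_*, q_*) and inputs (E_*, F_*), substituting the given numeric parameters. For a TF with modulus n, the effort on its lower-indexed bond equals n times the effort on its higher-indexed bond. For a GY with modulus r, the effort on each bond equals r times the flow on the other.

#4 |J3  (Se1 fixes effort; stroke away)
#3 |J3  (prefer integral on C1)
#6 |J1  (C2 integral (e out))
#0 |TF1  (common-e at J1 fixed by 6)
#1 |J2  (TF1 one-in-one-out from 0)
#2 |J3  (J2 effort already set via bond 1)
#5 |R1  (closing 1-jn rule on J3)

dq_C1/dt = E_Se1 - 2*q_C1 + 2*q_C2/5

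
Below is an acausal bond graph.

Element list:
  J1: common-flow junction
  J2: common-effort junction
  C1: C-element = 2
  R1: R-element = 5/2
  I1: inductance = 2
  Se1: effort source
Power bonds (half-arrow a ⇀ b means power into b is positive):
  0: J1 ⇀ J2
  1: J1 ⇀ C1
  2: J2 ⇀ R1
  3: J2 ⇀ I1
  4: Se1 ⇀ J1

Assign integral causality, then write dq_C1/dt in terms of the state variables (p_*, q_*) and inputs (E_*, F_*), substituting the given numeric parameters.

dq_C1/dt = 2*E_Se1/5 + p_I1/2 - q_C1/5

#4 |J1  (Se1: effort source, stroke at far end)
#1 |J1  (C1 integral (e out))
#0 |J2  (closing 1-jn rule on J1)
#2 |R1  (J2 effort already set via bond 0)
#3 |I1  (J2: bond 0 brought effort, rest push out)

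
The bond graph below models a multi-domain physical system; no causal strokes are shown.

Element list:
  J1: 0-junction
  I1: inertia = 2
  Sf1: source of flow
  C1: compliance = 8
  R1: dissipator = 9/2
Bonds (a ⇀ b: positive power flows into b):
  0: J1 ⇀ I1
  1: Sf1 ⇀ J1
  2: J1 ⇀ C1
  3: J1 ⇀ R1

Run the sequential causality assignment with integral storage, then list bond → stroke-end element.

β0 |I1
β1 |Sf1
β2 |J1
β3 |R1

b1 stroke at Sf1  (Sf1 fixes flow; stroke at Sf1)
b0 stroke at I1  (I1 outputs flow p/I1)
b2 stroke at J1  (C1: C, integral causality)
b3 stroke at R1  (0-jn J1 has e-setter on 2)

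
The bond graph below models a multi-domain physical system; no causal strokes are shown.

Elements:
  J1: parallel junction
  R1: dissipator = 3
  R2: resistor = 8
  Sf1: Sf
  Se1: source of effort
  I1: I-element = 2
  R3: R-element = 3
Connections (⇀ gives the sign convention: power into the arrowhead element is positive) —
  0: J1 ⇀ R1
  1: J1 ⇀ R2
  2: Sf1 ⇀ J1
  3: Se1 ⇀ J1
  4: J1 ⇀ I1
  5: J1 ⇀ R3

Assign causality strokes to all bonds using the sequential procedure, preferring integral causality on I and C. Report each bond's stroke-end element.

bond 0 |R1
bond 1 |R2
bond 2 |Sf1
bond 3 |J1
bond 4 |I1
bond 5 |R3

bond 2 |Sf1  (source Sf1 imposes f)
bond 3 |J1  (Se1: effort source, stroke at far end)
bond 0 |R1  (common-e at J1 fixed by 3)
bond 1 |R2  (J1: bond 3 brought effort, rest push out)
bond 4 |I1  (J1 effort already set via bond 3)
bond 5 |R3  (0-jn J1 has e-setter on 3)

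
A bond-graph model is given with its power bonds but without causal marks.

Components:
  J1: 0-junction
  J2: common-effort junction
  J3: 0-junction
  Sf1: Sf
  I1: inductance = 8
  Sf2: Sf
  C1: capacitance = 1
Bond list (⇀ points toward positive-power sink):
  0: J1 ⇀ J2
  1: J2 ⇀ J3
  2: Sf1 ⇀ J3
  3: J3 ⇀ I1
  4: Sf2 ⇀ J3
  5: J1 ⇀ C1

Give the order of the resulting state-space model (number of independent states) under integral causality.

2  (C1, I1 all integral)

β2 stroke at Sf1  (source Sf1 imposes f)
β4 stroke at Sf2  (Sf2: flow source, stroke at near end)
β3 stroke at I1  (I1: I, integral causality)
β1 stroke at J3  (J3 needs exactly one e-in)
β0 stroke at J2  (only one effort-in slot at J2)
β5 stroke at J1  (J1 needs exactly one e-in)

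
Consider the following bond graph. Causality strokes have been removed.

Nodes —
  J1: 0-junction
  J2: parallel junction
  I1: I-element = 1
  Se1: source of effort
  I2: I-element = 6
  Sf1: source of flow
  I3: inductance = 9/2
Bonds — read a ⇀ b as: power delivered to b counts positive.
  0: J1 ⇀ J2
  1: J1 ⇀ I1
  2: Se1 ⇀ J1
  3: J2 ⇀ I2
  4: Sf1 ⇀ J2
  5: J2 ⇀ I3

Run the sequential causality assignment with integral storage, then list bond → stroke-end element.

bond 2 →J1  (Se1 fixes effort; stroke away)
bond 4 →Sf1  (Sf1 fixes flow; stroke at Sf1)
bond 0 →J2  (common-e at J1 fixed by 2)
bond 1 →I1  (common-e at J1 fixed by 2)
bond 3 →I2  (0-jn J2 has e-setter on 0)
bond 5 →I3  (common-e at J2 fixed by 0)

b0 stroke at J2
b1 stroke at I1
b2 stroke at J1
b3 stroke at I2
b4 stroke at Sf1
b5 stroke at I3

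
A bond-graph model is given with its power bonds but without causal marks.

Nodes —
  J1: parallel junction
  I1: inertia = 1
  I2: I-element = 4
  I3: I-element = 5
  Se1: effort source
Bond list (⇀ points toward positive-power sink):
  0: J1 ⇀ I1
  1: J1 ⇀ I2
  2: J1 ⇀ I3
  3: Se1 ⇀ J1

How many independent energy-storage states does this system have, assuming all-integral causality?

3  (I1, I2, I3 all integral)

bond 3 |J1  (source Se1 imposes e)
bond 0 |I1  (J1 effort already set via bond 3)
bond 1 |I2  (J1 effort already set via bond 3)
bond 2 |I3  (J1 effort already set via bond 3)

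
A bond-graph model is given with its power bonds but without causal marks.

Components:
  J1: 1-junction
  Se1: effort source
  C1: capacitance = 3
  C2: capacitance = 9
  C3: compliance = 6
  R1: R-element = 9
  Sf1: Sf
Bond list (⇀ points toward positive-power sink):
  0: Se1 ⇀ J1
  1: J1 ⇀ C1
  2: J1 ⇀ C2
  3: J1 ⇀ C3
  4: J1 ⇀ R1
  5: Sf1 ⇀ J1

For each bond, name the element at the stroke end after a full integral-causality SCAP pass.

b0 →J1  (source Se1 imposes e)
b5 →Sf1  (Sf1: flow source, stroke at near end)
b1 →J1  (common-f at J1 fixed by 5)
b2 →J1  (common-f at J1 fixed by 5)
b3 →J1  (J1 flow already set via bond 5)
b4 →J1  (common-f at J1 fixed by 5)

#0 →J1
#1 →J1
#2 →J1
#3 →J1
#4 →J1
#5 →Sf1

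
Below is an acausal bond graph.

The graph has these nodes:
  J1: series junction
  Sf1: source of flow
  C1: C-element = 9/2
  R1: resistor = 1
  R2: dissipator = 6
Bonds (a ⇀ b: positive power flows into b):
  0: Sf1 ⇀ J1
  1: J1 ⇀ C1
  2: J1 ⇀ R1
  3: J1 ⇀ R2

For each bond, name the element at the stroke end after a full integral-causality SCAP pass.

β0 stroke at Sf1  (Sf1 (Sf) sets flow on bond)
β1 stroke at J1  (1-jn J1 has f-setter on 0)
β2 stroke at J1  (J1: bond 0 brought flow, rest push out)
β3 stroke at J1  (J1 flow already set via bond 0)

#0 |Sf1
#1 |J1
#2 |J1
#3 |J1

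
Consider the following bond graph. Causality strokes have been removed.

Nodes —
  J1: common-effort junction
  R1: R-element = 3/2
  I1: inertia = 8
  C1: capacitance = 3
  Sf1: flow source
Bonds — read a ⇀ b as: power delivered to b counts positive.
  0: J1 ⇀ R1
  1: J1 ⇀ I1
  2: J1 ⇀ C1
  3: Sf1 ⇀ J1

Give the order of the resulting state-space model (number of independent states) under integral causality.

bond 3 stroke→Sf1  (Sf1 fixes flow; stroke at Sf1)
bond 1 stroke→I1  (prefer integral on I1)
bond 2 stroke→J1  (prefer integral on C1)
bond 0 stroke→R1  (common-e at J1 fixed by 2)

2  (C1, I1 all integral)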